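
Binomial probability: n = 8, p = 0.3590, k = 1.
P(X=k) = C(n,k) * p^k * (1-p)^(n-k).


C(8,1) = 8
p^1 = 0.359000
(1-p)^7 = 0.044464
P = 8 * 0.359000 * 0.044464 = 0.1277

P(X=1) = 0.1277


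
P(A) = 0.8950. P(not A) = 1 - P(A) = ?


P(not A) = 1 - 0.8950 = 0.1050

P(not A) = 0.1050


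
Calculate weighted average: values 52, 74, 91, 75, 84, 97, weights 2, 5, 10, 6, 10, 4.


Numerator = 52*2 + 74*5 + 91*10 + 75*6 + 84*10 + 97*4 = 3062
Denominator = 2 + 5 + 10 + 6 + 10 + 4 = 37
WM = 3062/37 = 82.7568

WM = 82.7568


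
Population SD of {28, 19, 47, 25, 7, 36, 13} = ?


Mean = 25.0000
Variance = 159.7143
SD = sqrt(159.7143) = 12.6378

SD = 12.6378


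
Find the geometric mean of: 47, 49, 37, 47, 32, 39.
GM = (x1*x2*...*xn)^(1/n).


Product = 47 × 49 × 37 × 47 × 32 × 39 = 4998136416
GM = 4998136416^(1/6) = 41.3493

GM = 41.3493


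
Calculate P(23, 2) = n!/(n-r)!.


P(23,2) = 23!/21!
= 25852016738884976640000/51090942171709440000
= 506

P(23,2) = 506


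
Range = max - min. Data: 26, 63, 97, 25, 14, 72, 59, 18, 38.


Max = 97, Min = 14
Range = 97 - 14 = 83

Range = 83


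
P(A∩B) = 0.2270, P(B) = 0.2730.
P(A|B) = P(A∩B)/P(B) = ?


P(A|B) = 0.2270/0.2730 = 0.8315

P(A|B) = 0.8315


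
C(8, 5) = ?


C(8,5) = 8!/(5! × 3!)
= 40320/(120 × 6)
= 56

C(8,5) = 56


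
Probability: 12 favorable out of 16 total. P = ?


P = 12/16 = 0.7500

P = 0.7500


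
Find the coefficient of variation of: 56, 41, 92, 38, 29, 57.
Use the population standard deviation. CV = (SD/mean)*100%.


Mean = 52.1667
SD = 20.3586
CV = (20.3586/52.1667)*100 = 39.0261%

CV = 39.0261%


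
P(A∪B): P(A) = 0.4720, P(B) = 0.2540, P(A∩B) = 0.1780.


P(A∪B) = 0.4720 + 0.2540 - 0.1780
= 0.7260 - 0.1780
= 0.5480

P(A∪B) = 0.5480


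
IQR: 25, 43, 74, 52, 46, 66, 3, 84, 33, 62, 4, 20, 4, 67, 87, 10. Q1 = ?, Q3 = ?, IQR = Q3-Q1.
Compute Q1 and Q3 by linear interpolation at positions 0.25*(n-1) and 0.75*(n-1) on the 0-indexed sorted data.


Sorted: 3, 4, 4, 10, 20, 25, 33, 43, 46, 52, 62, 66, 67, 74, 84, 87
Q1 (25th %ile) = 17.5000
Q3 (75th %ile) = 66.2500
IQR = 66.2500 - 17.5000 = 48.7500

IQR = 48.7500


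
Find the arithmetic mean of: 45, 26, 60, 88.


Sum = 45 + 26 + 60 + 88 = 219
n = 4
Mean = 219/4 = 54.7500

Mean = 54.7500


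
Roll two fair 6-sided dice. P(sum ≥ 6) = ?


Total outcomes = 6×6 = 36
Favorable (sum ≥ 6): 26
P = 26/36 = 0.7222

P = 0.7222


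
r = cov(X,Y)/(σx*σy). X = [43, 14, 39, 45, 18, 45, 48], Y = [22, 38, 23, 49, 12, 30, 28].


Mean X = 36.0000, Mean Y = 28.8571
SD X = 12.939419, SD Y = 11.063822
Cov = 31.142857
r = 31.142857/(12.939419*11.063822) = 0.2175

r = 0.2175


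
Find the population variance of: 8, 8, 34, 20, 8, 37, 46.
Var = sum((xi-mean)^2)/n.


Mean = 23.0000
Squared deviations: 225.0000, 225.0000, 121.0000, 9.0000, 225.0000, 196.0000, 529.0000
Sum = 1530.0000
Variance = 1530.0000/7 = 218.5714

Variance = 218.5714


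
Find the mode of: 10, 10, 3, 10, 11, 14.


Frequencies: 3:1, 10:3, 11:1, 14:1
Max frequency = 3
Mode = 10

Mode = 10


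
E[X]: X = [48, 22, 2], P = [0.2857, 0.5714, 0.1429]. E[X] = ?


E[X] = 48*0.2857 + 22*0.5714 + 2*0.1429
= 13.7136 + 12.5708 + 0.2858
= 26.5702

E[X] = 26.5702


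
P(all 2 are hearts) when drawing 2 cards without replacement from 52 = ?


P(all hearts) = (13/52) × (12/51)
= 0.0588

P = 0.0588


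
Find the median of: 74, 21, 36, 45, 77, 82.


Sorted: 21, 36, 45, 74, 77, 82
n = 6 (even)
Middle values: 45 and 74
Median = (45+74)/2 = 59.5000

Median = 59.5000


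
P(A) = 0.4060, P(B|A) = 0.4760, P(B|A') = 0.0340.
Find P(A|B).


P(B) = P(B|A)*P(A) + P(B|A')*P(A')
= 0.4760*0.4060 + 0.0340*0.5940
= 0.193256 + 0.020196 = 0.213452
P(A|B) = 0.193256/0.213452 = 0.9054

P(A|B) = 0.9054


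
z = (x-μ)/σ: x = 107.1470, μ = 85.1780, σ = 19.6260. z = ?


z = (107.1470 - 85.1780)/19.6260
= 21.9690/19.6260
= 1.1194

z = 1.1194


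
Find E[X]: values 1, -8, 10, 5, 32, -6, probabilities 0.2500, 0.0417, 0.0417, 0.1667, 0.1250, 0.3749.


E[X] = 1*0.2500 - 8*0.0417 + 10*0.0417 + 5*0.1667 + 32*0.1250 - 6*0.3749
= 0.2500 - 0.3336 + 0.4170 + 0.8335 + 4.0000 - 2.2494
= 2.9175

E[X] = 2.9175


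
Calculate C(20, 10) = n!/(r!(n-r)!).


C(20,10) = 20!/(10! × 10!)
= 2432902008176640000/(3628800 × 3628800)
= 184756

C(20,10) = 184756


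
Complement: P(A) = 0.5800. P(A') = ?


P(not A) = 1 - 0.5800 = 0.4200

P(not A) = 0.4200


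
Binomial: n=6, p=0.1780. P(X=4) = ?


C(6,4) = 15
p^4 = 0.001004
(1-p)^2 = 0.675684
P = 15 * 0.001004 * 0.675684 = 0.0102

P(X=4) = 0.0102


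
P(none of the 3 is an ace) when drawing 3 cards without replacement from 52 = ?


P(no aces) = (48/52) × (47/51) × (46/50)
= 0.7826

P = 0.7826


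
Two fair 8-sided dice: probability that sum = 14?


Total outcomes = 8×8 = 64
Favorable (sum = 14): 3
P = 3/64 = 0.0469

P = 0.0469


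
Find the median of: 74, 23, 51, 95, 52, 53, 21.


Sorted: 21, 23, 51, 52, 53, 74, 95
n = 7 (odd)
Middle value = 52

Median = 52


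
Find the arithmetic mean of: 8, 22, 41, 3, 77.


Sum = 8 + 22 + 41 + 3 + 77 = 151
n = 5
Mean = 151/5 = 30.2000

Mean = 30.2000


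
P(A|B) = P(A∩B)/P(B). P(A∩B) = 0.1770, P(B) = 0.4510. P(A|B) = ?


P(A|B) = 0.1770/0.4510 = 0.3925

P(A|B) = 0.3925


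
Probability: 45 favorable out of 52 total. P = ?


P = 45/52 = 0.8654

P = 0.8654


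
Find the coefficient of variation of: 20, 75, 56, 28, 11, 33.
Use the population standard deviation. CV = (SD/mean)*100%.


Mean = 37.1667
SD = 21.8588
CV = (21.8588/37.1667)*100 = 58.8128%

CV = 58.8128%


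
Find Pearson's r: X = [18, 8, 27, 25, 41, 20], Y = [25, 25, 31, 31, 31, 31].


Mean X = 23.1667, Mean Y = 29.0000
SD X = 10.023583, SD Y = 2.828427
Cov = 20.333333
r = 20.333333/(10.023583*2.828427) = 0.7172

r = 0.7172


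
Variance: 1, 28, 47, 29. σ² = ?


Mean = 26.2500
Squared deviations: 637.5625, 3.0625, 430.5625, 7.5625
Sum = 1078.7500
Variance = 1078.7500/4 = 269.6875

Variance = 269.6875


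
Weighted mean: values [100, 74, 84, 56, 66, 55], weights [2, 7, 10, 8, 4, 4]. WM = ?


Numerator = 100*2 + 74*7 + 84*10 + 56*8 + 66*4 + 55*4 = 2490
Denominator = 2 + 7 + 10 + 8 + 4 + 4 = 35
WM = 2490/35 = 71.1429

WM = 71.1429


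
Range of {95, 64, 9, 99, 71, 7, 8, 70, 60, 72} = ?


Max = 99, Min = 7
Range = 99 - 7 = 92

Range = 92


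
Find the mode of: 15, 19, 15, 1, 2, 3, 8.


Frequencies: 1:1, 2:1, 3:1, 8:1, 15:2, 19:1
Max frequency = 2
Mode = 15

Mode = 15


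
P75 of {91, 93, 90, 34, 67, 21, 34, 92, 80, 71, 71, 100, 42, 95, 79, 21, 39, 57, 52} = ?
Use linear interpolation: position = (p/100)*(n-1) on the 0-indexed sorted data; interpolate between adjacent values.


Sorted: 21, 21, 34, 34, 39, 42, 52, 57, 67, 71, 71, 79, 80, 90, 91, 92, 93, 95, 100
n = 19
Index = 75/100 * 18 = 13.5000
Lower = data[13] = 90, Upper = data[14] = 91
P75 = 90 + 0.5000*(1) = 90.5000

P75 = 90.5000


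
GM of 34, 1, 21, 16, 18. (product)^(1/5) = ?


Product = 34 × 1 × 21 × 16 × 18 = 205632
GM = 205632^(1/5) = 11.5510

GM = 11.5510


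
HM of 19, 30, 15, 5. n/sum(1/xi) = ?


Sum of reciprocals = 1/19 + 1/30 + 1/15 + 1/5 = 0.352632
HM = 4/0.352632 = 11.3433

HM = 11.3433


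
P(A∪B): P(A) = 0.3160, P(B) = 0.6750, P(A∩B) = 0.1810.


P(A∪B) = 0.3160 + 0.6750 - 0.1810
= 0.9910 - 0.1810
= 0.8100

P(A∪B) = 0.8100


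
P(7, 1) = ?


P(7,1) = 7!/6!
= 5040/720
= 7

P(7,1) = 7


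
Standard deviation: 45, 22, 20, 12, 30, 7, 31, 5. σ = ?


Mean = 21.5000
Variance = 161.2500
SD = sqrt(161.2500) = 12.6984

SD = 12.6984


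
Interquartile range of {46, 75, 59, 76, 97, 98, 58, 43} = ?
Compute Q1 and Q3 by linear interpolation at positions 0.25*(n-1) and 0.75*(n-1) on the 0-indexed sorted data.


Sorted: 43, 46, 58, 59, 75, 76, 97, 98
Q1 (25th %ile) = 55.0000
Q3 (75th %ile) = 81.2500
IQR = 81.2500 - 55.0000 = 26.2500

IQR = 26.2500


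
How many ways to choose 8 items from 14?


C(14,8) = 14!/(8! × 6!)
= 87178291200/(40320 × 720)
= 3003

C(14,8) = 3003


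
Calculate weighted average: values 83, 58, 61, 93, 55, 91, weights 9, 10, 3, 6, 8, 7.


Numerator = 83*9 + 58*10 + 61*3 + 93*6 + 55*8 + 91*7 = 3145
Denominator = 9 + 10 + 3 + 6 + 8 + 7 = 43
WM = 3145/43 = 73.1395

WM = 73.1395


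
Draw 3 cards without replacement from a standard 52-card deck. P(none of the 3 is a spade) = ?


P(no spades) = (39/52) × (38/51) × (37/50)
= 0.4135

P = 0.4135


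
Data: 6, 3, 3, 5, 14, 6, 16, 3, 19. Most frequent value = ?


Frequencies: 3:3, 5:1, 6:2, 14:1, 16:1, 19:1
Max frequency = 3
Mode = 3

Mode = 3


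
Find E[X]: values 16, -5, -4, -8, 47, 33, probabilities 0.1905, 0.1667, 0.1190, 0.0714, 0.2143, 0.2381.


E[X] = 16*0.1905 - 5*0.1667 - 4*0.1190 - 8*0.0714 + 47*0.2143 + 33*0.2381
= 3.0480 - 0.8335 - 0.4760 - 0.5712 + 10.0721 + 7.8573
= 19.0967

E[X] = 19.0967


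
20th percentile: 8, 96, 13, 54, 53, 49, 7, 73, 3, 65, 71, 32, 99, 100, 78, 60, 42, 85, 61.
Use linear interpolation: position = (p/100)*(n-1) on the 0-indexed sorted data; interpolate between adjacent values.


Sorted: 3, 7, 8, 13, 32, 42, 49, 53, 54, 60, 61, 65, 71, 73, 78, 85, 96, 99, 100
n = 19
Index = 20/100 * 18 = 3.6000
Lower = data[3] = 13, Upper = data[4] = 32
P20 = 13 + 0.6000*(19) = 24.4000

P20 = 24.4000


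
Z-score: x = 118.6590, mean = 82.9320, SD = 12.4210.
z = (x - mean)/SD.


z = (118.6590 - 82.9320)/12.4210
= 35.7270/12.4210
= 2.8763

z = 2.8763


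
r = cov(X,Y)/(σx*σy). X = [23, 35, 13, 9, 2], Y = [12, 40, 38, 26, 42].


Mean X = 16.4000, Mean Y = 31.6000
SD X = 11.516944, SD Y = 11.271202
Cov = -20.640000
r = -20.640000/(11.516944*11.271202) = -0.1590

r = -0.1590


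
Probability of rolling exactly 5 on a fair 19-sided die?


Favorable outcomes (roll = 5): 1
Total outcomes = 19
P = 1/19 = 0.0526

P = 0.0526


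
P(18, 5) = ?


P(18,5) = 18!/13!
= 6402373705728000/6227020800
= 1028160

P(18,5) = 1028160


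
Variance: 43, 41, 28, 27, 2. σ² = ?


Mean = 28.2000
Squared deviations: 219.0400, 163.8400, 0.0400, 1.4400, 686.4400
Sum = 1070.8000
Variance = 1070.8000/5 = 214.1600

Variance = 214.1600


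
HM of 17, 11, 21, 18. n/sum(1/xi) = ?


Sum of reciprocals = 1/17 + 1/11 + 1/21 + 1/18 = 0.252907
HM = 4/0.252907 = 15.8161

HM = 15.8161


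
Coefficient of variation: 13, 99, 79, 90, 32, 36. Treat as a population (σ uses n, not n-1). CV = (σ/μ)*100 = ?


Mean = 58.1667
SD = 32.4829
CV = (32.4829/58.1667)*100 = 55.8445%

CV = 55.8445%


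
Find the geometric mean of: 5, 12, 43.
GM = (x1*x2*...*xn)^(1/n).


Product = 5 × 12 × 43 = 2580
GM = 2580^(1/3) = 13.7153

GM = 13.7153


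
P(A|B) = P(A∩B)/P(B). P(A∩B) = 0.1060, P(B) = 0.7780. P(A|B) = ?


P(A|B) = 0.1060/0.7780 = 0.1362

P(A|B) = 0.1362


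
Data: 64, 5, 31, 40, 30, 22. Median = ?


Sorted: 5, 22, 30, 31, 40, 64
n = 6 (even)
Middle values: 30 and 31
Median = (30+31)/2 = 30.5000

Median = 30.5000


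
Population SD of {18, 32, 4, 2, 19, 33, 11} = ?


Mean = 17.0000
Variance = 130.8571
SD = sqrt(130.8571) = 11.4393

SD = 11.4393


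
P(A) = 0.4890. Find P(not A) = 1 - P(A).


P(not A) = 1 - 0.4890 = 0.5110

P(not A) = 0.5110


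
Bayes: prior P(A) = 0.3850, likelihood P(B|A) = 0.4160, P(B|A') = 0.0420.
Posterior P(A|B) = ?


P(B) = P(B|A)*P(A) + P(B|A')*P(A')
= 0.4160*0.3850 + 0.0420*0.6150
= 0.160160 + 0.025830 = 0.185990
P(A|B) = 0.160160/0.185990 = 0.8611

P(A|B) = 0.8611


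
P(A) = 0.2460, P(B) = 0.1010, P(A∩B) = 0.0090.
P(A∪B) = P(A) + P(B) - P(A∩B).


P(A∪B) = 0.2460 + 0.1010 - 0.0090
= 0.3470 - 0.0090
= 0.3380

P(A∪B) = 0.3380


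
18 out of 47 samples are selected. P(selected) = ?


P = 18/47 = 0.3830

P = 0.3830


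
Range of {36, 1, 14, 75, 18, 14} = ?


Max = 75, Min = 1
Range = 75 - 1 = 74

Range = 74


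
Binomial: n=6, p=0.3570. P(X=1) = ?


C(6,1) = 6
p^1 = 0.357000
(1-p)^5 = 0.109914
P = 6 * 0.357000 * 0.109914 = 0.2354

P(X=1) = 0.2354


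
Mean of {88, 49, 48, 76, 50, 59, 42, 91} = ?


Sum = 88 + 49 + 48 + 76 + 50 + 59 + 42 + 91 = 503
n = 8
Mean = 503/8 = 62.8750

Mean = 62.8750


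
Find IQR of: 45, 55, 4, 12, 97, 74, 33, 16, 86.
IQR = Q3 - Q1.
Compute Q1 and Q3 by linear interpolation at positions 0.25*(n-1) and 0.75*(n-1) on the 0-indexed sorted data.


Sorted: 4, 12, 16, 33, 45, 55, 74, 86, 97
Q1 (25th %ile) = 16.0000
Q3 (75th %ile) = 74.0000
IQR = 74.0000 - 16.0000 = 58.0000

IQR = 58.0000


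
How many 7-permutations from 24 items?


P(24,7) = 24!/17!
= 620448401733239439360000/355687428096000
= 1744364160

P(24,7) = 1744364160


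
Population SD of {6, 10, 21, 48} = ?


Mean = 21.2500
Variance = 268.6875
SD = sqrt(268.6875) = 16.3917

SD = 16.3917


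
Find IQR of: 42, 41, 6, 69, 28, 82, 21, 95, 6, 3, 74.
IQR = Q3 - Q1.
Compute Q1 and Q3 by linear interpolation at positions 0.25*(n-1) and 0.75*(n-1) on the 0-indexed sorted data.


Sorted: 3, 6, 6, 21, 28, 41, 42, 69, 74, 82, 95
Q1 (25th %ile) = 13.5000
Q3 (75th %ile) = 71.5000
IQR = 71.5000 - 13.5000 = 58.0000

IQR = 58.0000


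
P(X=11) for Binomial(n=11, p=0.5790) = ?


C(11,11) = 1
p^11 = 0.002452
(1-p)^0 = 1.000000
P = 1 * 0.002452 * 1.000000 = 0.0025

P(X=11) = 0.0025


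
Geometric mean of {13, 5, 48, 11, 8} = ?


Product = 13 × 5 × 48 × 11 × 8 = 274560
GM = 274560^(1/5) = 12.2385

GM = 12.2385


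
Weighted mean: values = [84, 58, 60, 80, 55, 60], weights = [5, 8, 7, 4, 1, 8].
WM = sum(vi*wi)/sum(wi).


Numerator = 84*5 + 58*8 + 60*7 + 80*4 + 55*1 + 60*8 = 2159
Denominator = 5 + 8 + 7 + 4 + 1 + 8 = 33
WM = 2159/33 = 65.4242

WM = 65.4242


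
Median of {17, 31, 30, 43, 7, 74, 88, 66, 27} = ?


Sorted: 7, 17, 27, 30, 31, 43, 66, 74, 88
n = 9 (odd)
Middle value = 31

Median = 31


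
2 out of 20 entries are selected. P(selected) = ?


P = 2/20 = 0.1000

P = 0.1000


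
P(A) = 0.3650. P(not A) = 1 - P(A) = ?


P(not A) = 1 - 0.3650 = 0.6350

P(not A) = 0.6350


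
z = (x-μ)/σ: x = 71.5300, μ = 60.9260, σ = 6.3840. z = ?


z = (71.5300 - 60.9260)/6.3840
= 10.6040/6.3840
= 1.6610

z = 1.6610


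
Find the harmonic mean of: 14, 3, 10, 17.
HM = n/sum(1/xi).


Sum of reciprocals = 1/14 + 1/3 + 1/10 + 1/17 = 0.563585
HM = 4/0.563585 = 7.0974

HM = 7.0974


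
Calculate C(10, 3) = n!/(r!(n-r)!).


C(10,3) = 10!/(3! × 7!)
= 3628800/(6 × 5040)
= 120

C(10,3) = 120


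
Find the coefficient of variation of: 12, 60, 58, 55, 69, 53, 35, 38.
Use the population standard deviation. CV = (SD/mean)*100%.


Mean = 47.5000
SD = 17.0367
CV = (17.0367/47.5000)*100 = 35.8668%

CV = 35.8668%


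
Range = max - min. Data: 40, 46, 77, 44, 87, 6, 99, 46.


Max = 99, Min = 6
Range = 99 - 6 = 93

Range = 93


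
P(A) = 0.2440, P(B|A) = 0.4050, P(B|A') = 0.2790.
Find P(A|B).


P(B) = P(B|A)*P(A) + P(B|A')*P(A')
= 0.4050*0.2440 + 0.2790*0.7560
= 0.098820 + 0.210924 = 0.309744
P(A|B) = 0.098820/0.309744 = 0.3190

P(A|B) = 0.3190


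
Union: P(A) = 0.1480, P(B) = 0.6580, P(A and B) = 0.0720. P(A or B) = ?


P(A∪B) = 0.1480 + 0.6580 - 0.0720
= 0.8060 - 0.0720
= 0.7340

P(A∪B) = 0.7340


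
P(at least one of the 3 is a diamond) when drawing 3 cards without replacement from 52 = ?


P(at least one) = 1 - P(none)
P(none) = (39/52) × (38/51) × (37/50) = 0.413529
P(at least one) = 1 - 0.413529 = 0.5865

P = 0.5865


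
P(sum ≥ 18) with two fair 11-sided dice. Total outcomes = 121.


Total outcomes = 11×11 = 121
Favorable (sum ≥ 18): 15
P = 15/121 = 0.1240

P = 0.1240


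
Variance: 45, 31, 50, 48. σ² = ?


Mean = 43.5000
Squared deviations: 2.2500, 156.2500, 42.2500, 20.2500
Sum = 221.0000
Variance = 221.0000/4 = 55.2500

Variance = 55.2500


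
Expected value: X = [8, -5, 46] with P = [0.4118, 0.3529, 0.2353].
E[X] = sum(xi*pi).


E[X] = 8*0.4118 - 5*0.3529 + 46*0.2353
= 3.2944 - 1.7645 + 10.8238
= 12.3537

E[X] = 12.3537


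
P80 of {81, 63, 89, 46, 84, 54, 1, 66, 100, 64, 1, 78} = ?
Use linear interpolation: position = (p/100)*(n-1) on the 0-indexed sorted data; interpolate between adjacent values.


Sorted: 1, 1, 46, 54, 63, 64, 66, 78, 81, 84, 89, 100
n = 12
Index = 80/100 * 11 = 8.8000
Lower = data[8] = 81, Upper = data[9] = 84
P80 = 81 + 0.8000*(3) = 83.4000

P80 = 83.4000


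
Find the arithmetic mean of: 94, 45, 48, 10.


Sum = 94 + 45 + 48 + 10 = 197
n = 4
Mean = 197/4 = 49.2500

Mean = 49.2500


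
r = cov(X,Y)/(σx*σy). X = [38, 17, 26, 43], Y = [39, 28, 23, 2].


Mean X = 31.0000, Mean Y = 23.0000
SD X = 10.173495, SD Y = 13.435029
Cov = -52.500000
r = -52.500000/(10.173495*13.435029) = -0.3841

r = -0.3841


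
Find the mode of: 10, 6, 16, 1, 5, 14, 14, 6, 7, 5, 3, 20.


Frequencies: 1:1, 3:1, 5:2, 6:2, 7:1, 10:1, 14:2, 16:1, 20:1
Max frequency = 2
Mode = 5, 6, 14

Mode = 5, 6, 14


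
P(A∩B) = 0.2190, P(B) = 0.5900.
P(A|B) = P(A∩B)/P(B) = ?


P(A|B) = 0.2190/0.5900 = 0.3712

P(A|B) = 0.3712


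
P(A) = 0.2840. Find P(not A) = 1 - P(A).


P(not A) = 1 - 0.2840 = 0.7160

P(not A) = 0.7160


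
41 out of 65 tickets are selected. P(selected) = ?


P = 41/65 = 0.6308

P = 0.6308


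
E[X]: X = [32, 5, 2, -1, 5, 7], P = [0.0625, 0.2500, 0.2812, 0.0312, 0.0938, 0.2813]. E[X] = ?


E[X] = 32*0.0625 + 5*0.2500 + 2*0.2812 - 1*0.0312 + 5*0.0938 + 7*0.2813
= 2.0000 + 1.2500 + 0.5624 - 0.0312 + 0.4690 + 1.9691
= 6.2193

E[X] = 6.2193


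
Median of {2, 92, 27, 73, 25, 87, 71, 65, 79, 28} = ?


Sorted: 2, 25, 27, 28, 65, 71, 73, 79, 87, 92
n = 10 (even)
Middle values: 65 and 71
Median = (65+71)/2 = 68.0000

Median = 68.0000


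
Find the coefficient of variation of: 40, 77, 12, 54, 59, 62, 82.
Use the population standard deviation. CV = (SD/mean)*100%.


Mean = 55.1429
SD = 21.8856
CV = (21.8856/55.1429)*100 = 39.6889%

CV = 39.6889%


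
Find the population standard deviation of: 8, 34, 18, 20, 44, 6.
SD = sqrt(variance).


Mean = 21.6667
Variance = 183.2222
SD = sqrt(183.2222) = 13.5360

SD = 13.5360


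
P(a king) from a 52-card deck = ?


4 kings in 52 cards
P = 4/52 = 0.0769

P = 0.0769


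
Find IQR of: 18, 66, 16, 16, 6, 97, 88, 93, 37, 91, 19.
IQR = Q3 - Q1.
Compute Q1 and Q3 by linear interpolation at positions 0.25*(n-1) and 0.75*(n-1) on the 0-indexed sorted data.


Sorted: 6, 16, 16, 18, 19, 37, 66, 88, 91, 93, 97
Q1 (25th %ile) = 17.0000
Q3 (75th %ile) = 89.5000
IQR = 89.5000 - 17.0000 = 72.5000

IQR = 72.5000


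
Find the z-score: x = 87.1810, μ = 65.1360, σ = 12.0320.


z = (87.1810 - 65.1360)/12.0320
= 22.0450/12.0320
= 1.8322

z = 1.8322


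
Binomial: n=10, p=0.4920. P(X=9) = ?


C(10,9) = 10
p^9 = 0.001689
(1-p)^1 = 0.508000
P = 10 * 0.001689 * 0.508000 = 0.0086

P(X=9) = 0.0086


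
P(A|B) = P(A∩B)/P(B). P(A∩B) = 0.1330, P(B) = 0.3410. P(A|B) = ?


P(A|B) = 0.1330/0.3410 = 0.3900

P(A|B) = 0.3900


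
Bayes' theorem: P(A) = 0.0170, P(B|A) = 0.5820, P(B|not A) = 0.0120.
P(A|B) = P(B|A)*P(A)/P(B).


P(B) = P(B|A)*P(A) + P(B|A')*P(A')
= 0.5820*0.0170 + 0.0120*0.9830
= 0.009894 + 0.011796 = 0.021690
P(A|B) = 0.009894/0.021690 = 0.4562

P(A|B) = 0.4562


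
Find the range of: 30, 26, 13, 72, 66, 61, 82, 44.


Max = 82, Min = 13
Range = 82 - 13 = 69

Range = 69


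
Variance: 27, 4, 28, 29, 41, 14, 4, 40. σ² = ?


Mean = 23.3750
Squared deviations: 13.1406, 375.3906, 21.3906, 31.6406, 310.6406, 87.8906, 375.3906, 276.3906
Sum = 1491.8750
Variance = 1491.8750/8 = 186.4844

Variance = 186.4844


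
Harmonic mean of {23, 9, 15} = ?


Sum of reciprocals = 1/23 + 1/9 + 1/15 = 0.221256
HM = 3/0.221256 = 13.5590

HM = 13.5590


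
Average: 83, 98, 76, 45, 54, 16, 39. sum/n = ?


Sum = 83 + 98 + 76 + 45 + 54 + 16 + 39 = 411
n = 7
Mean = 411/7 = 58.7143

Mean = 58.7143


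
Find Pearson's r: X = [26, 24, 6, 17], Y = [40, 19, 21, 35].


Mean X = 18.2500, Mean Y = 28.7500
SD X = 7.822244, SD Y = 8.954747
Cov = 29.562500
r = 29.562500/(7.822244*8.954747) = 0.4220

r = 0.4220


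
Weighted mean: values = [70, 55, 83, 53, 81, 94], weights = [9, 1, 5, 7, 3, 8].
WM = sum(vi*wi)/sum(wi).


Numerator = 70*9 + 55*1 + 83*5 + 53*7 + 81*3 + 94*8 = 2466
Denominator = 9 + 1 + 5 + 7 + 3 + 8 = 33
WM = 2466/33 = 74.7273

WM = 74.7273


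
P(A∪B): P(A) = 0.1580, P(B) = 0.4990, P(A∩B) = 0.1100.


P(A∪B) = 0.1580 + 0.4990 - 0.1100
= 0.6570 - 0.1100
= 0.5470

P(A∪B) = 0.5470


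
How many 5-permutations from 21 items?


P(21,5) = 21!/16!
= 51090942171709440000/20922789888000
= 2441880

P(21,5) = 2441880


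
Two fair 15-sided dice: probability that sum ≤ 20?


Total outcomes = 15×15 = 225
Favorable (sum ≤ 20): 170
P = 170/225 = 0.7556

P = 0.7556


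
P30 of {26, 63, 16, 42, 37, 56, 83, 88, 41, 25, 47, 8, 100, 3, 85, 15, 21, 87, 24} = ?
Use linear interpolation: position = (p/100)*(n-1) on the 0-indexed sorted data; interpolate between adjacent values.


Sorted: 3, 8, 15, 16, 21, 24, 25, 26, 37, 41, 42, 47, 56, 63, 83, 85, 87, 88, 100
n = 19
Index = 30/100 * 18 = 5.4000
Lower = data[5] = 24, Upper = data[6] = 25
P30 = 24 + 0.4000*(1) = 24.4000

P30 = 24.4000


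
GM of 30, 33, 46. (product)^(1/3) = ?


Product = 30 × 33 × 46 = 45540
GM = 45540^(1/3) = 35.7106

GM = 35.7106


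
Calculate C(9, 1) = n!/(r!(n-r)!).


C(9,1) = 9!/(1! × 8!)
= 362880/(1 × 40320)
= 9

C(9,1) = 9


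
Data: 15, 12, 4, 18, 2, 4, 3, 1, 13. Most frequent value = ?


Frequencies: 1:1, 2:1, 3:1, 4:2, 12:1, 13:1, 15:1, 18:1
Max frequency = 2
Mode = 4

Mode = 4


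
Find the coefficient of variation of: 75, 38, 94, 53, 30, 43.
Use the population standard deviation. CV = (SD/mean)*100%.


Mean = 55.5000
SD = 22.2916
CV = (22.2916/55.5000)*100 = 40.1651%

CV = 40.1651%


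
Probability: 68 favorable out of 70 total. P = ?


P = 68/70 = 0.9714

P = 0.9714


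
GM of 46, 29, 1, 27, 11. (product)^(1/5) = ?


Product = 46 × 29 × 1 × 27 × 11 = 396198
GM = 396198^(1/5) = 13.1699

GM = 13.1699


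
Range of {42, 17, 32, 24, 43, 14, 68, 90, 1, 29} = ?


Max = 90, Min = 1
Range = 90 - 1 = 89

Range = 89


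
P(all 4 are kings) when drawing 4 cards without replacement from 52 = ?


P(all kings) = (4/52) × (3/51) × (2/50) × (1/49)
= 3.6938e-06

P = 3.6938e-06


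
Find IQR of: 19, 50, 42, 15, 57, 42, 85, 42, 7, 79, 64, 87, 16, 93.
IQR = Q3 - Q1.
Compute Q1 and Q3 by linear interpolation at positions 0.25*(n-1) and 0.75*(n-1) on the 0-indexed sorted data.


Sorted: 7, 15, 16, 19, 42, 42, 42, 50, 57, 64, 79, 85, 87, 93
Q1 (25th %ile) = 24.7500
Q3 (75th %ile) = 75.2500
IQR = 75.2500 - 24.7500 = 50.5000

IQR = 50.5000


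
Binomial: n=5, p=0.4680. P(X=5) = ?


C(5,5) = 1
p^5 = 0.022451
(1-p)^0 = 1.000000
P = 1 * 0.022451 * 1.000000 = 0.0225

P(X=5) = 0.0225


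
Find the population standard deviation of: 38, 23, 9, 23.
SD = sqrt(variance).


Mean = 23.2500
Variance = 105.1875
SD = sqrt(105.1875) = 10.2561

SD = 10.2561


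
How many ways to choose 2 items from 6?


C(6,2) = 6!/(2! × 4!)
= 720/(2 × 24)
= 15

C(6,2) = 15


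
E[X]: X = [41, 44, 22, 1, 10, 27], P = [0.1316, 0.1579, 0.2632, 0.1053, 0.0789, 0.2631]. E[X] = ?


E[X] = 41*0.1316 + 44*0.1579 + 22*0.2632 + 1*0.1053 + 10*0.0789 + 27*0.2631
= 5.3956 + 6.9476 + 5.7904 + 0.1053 + 0.7890 + 7.1037
= 26.1316

E[X] = 26.1316


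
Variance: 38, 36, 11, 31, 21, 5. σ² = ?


Mean = 23.6667
Squared deviations: 205.4444, 152.1111, 160.4444, 53.7778, 7.1111, 348.4444
Sum = 927.3333
Variance = 927.3333/6 = 154.5556

Variance = 154.5556


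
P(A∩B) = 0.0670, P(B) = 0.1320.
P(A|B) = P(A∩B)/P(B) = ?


P(A|B) = 0.0670/0.1320 = 0.5076

P(A|B) = 0.5076


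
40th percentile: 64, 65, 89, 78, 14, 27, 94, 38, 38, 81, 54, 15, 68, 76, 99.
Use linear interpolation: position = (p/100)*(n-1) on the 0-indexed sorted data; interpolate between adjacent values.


Sorted: 14, 15, 27, 38, 38, 54, 64, 65, 68, 76, 78, 81, 89, 94, 99
n = 15
Index = 40/100 * 14 = 5.6000
Lower = data[5] = 54, Upper = data[6] = 64
P40 = 54 + 0.6000*(10) = 60.0000

P40 = 60.0000


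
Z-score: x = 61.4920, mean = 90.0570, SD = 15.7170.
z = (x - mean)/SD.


z = (61.4920 - 90.0570)/15.7170
= -28.5650/15.7170
= -1.8175

z = -1.8175


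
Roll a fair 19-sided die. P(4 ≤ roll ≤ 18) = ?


Favorable outcomes (4 ≤ roll ≤ 18): 15
Total outcomes = 19
P = 15/19 = 0.7895

P = 0.7895


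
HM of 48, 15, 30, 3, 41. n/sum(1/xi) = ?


Sum of reciprocals = 1/48 + 1/15 + 1/30 + 1/3 + 1/41 = 0.478557
HM = 5/0.478557 = 10.4481

HM = 10.4481


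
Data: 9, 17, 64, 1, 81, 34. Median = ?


Sorted: 1, 9, 17, 34, 64, 81
n = 6 (even)
Middle values: 17 and 34
Median = (17+34)/2 = 25.5000

Median = 25.5000


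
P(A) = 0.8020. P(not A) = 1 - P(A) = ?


P(not A) = 1 - 0.8020 = 0.1980

P(not A) = 0.1980


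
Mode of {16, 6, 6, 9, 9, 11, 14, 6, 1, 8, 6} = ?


Frequencies: 1:1, 6:4, 8:1, 9:2, 11:1, 14:1, 16:1
Max frequency = 4
Mode = 6

Mode = 6


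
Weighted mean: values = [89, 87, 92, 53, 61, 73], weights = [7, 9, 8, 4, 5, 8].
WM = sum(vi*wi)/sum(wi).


Numerator = 89*7 + 87*9 + 92*8 + 53*4 + 61*5 + 73*8 = 3243
Denominator = 7 + 9 + 8 + 4 + 5 + 8 = 41
WM = 3243/41 = 79.0976

WM = 79.0976


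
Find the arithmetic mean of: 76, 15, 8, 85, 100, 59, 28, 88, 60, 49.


Sum = 76 + 15 + 8 + 85 + 100 + 59 + 28 + 88 + 60 + 49 = 568
n = 10
Mean = 568/10 = 56.8000

Mean = 56.8000


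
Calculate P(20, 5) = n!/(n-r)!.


P(20,5) = 20!/15!
= 2432902008176640000/1307674368000
= 1860480

P(20,5) = 1860480


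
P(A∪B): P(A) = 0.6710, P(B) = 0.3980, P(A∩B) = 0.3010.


P(A∪B) = 0.6710 + 0.3980 - 0.3010
= 1.0690 - 0.3010
= 0.7680

P(A∪B) = 0.7680


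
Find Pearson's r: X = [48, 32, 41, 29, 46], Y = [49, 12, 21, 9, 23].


Mean X = 39.2000, Mean Y = 22.8000
SD X = 7.520638, SD Y = 14.119490
Cov = 89.440000
r = 89.440000/(7.520638*14.119490) = 0.8423

r = 0.8423


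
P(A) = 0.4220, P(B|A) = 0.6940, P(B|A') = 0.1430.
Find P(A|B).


P(B) = P(B|A)*P(A) + P(B|A')*P(A')
= 0.6940*0.4220 + 0.1430*0.5780
= 0.292868 + 0.082654 = 0.375522
P(A|B) = 0.292868/0.375522 = 0.7799

P(A|B) = 0.7799


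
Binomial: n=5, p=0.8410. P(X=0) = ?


C(5,0) = 1
p^0 = 1.000000
(1-p)^5 = 0.000102
P = 1 * 1.000000 * 0.000102 = 0.0001

P(X=0) = 0.0001


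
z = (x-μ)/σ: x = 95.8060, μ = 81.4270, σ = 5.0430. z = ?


z = (95.8060 - 81.4270)/5.0430
= 14.3790/5.0430
= 2.8513

z = 2.8513


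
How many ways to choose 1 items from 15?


C(15,1) = 15!/(1! × 14!)
= 1307674368000/(1 × 87178291200)
= 15

C(15,1) = 15


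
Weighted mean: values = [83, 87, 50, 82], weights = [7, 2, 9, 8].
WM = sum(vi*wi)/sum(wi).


Numerator = 83*7 + 87*2 + 50*9 + 82*8 = 1861
Denominator = 7 + 2 + 9 + 8 = 26
WM = 1861/26 = 71.5769

WM = 71.5769


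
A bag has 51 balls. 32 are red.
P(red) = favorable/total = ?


P = 32/51 = 0.6275

P = 0.6275


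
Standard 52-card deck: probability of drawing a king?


4 kings in 52 cards
P = 4/52 = 0.0769

P = 0.0769


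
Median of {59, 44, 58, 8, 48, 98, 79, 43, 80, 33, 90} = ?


Sorted: 8, 33, 43, 44, 48, 58, 59, 79, 80, 90, 98
n = 11 (odd)
Middle value = 58

Median = 58


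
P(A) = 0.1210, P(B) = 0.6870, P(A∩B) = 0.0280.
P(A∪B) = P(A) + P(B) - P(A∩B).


P(A∪B) = 0.1210 + 0.6870 - 0.0280
= 0.8080 - 0.0280
= 0.7800

P(A∪B) = 0.7800


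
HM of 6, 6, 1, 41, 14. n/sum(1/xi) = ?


Sum of reciprocals = 1/6 + 1/6 + 1/1 + 1/41 + 1/14 = 1.429152
HM = 5/1.429152 = 3.4986

HM = 3.4986


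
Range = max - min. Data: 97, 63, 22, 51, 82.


Max = 97, Min = 22
Range = 97 - 22 = 75

Range = 75


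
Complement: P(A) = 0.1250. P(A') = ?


P(not A) = 1 - 0.1250 = 0.8750

P(not A) = 0.8750


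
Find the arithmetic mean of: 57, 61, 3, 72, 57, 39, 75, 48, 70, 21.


Sum = 57 + 61 + 3 + 72 + 57 + 39 + 75 + 48 + 70 + 21 = 503
n = 10
Mean = 503/10 = 50.3000

Mean = 50.3000


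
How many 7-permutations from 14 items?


P(14,7) = 14!/7!
= 87178291200/5040
= 17297280

P(14,7) = 17297280


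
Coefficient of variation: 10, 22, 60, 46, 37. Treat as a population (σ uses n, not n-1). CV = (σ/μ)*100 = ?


Mean = 35.0000
SD = 17.5727
CV = (17.5727/35.0000)*100 = 50.2077%

CV = 50.2077%


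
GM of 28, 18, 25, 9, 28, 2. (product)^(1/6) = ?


Product = 28 × 18 × 25 × 9 × 28 × 2 = 6350400
GM = 6350400^(1/6) = 13.6082

GM = 13.6082


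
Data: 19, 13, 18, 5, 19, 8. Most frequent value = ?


Frequencies: 5:1, 8:1, 13:1, 18:1, 19:2
Max frequency = 2
Mode = 19

Mode = 19


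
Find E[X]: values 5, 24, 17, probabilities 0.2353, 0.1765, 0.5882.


E[X] = 5*0.2353 + 24*0.1765 + 17*0.5882
= 1.1765 + 4.2360 + 9.9994
= 15.4119

E[X] = 15.4119


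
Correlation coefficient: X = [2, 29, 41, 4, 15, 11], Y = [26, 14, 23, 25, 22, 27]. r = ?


Mean X = 17.0000, Mean Y = 22.8333
SD X = 13.868429, SD Y = 4.297932
Cov = -33.500000
r = -33.500000/(13.868429*4.297932) = -0.5620

r = -0.5620


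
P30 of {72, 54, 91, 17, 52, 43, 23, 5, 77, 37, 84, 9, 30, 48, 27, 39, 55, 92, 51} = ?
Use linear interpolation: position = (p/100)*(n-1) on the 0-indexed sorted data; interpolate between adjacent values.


Sorted: 5, 9, 17, 23, 27, 30, 37, 39, 43, 48, 51, 52, 54, 55, 72, 77, 84, 91, 92
n = 19
Index = 30/100 * 18 = 5.4000
Lower = data[5] = 30, Upper = data[6] = 37
P30 = 30 + 0.4000*(7) = 32.8000

P30 = 32.8000


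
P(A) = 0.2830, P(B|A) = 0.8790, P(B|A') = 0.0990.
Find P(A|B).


P(B) = P(B|A)*P(A) + P(B|A')*P(A')
= 0.8790*0.2830 + 0.0990*0.7170
= 0.248757 + 0.070983 = 0.319740
P(A|B) = 0.248757/0.319740 = 0.7780

P(A|B) = 0.7780


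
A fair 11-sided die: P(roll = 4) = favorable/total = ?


Favorable outcomes (roll = 4): 1
Total outcomes = 11
P = 1/11 = 0.0909

P = 0.0909


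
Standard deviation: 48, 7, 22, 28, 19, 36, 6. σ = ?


Mean = 23.7143
Variance = 196.7755
SD = sqrt(196.7755) = 14.0277

SD = 14.0277


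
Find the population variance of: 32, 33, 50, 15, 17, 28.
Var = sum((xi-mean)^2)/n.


Mean = 29.1667
Squared deviations: 8.0278, 14.6944, 434.0278, 200.6944, 148.0278, 1.3611
Sum = 806.8333
Variance = 806.8333/6 = 134.4722

Variance = 134.4722


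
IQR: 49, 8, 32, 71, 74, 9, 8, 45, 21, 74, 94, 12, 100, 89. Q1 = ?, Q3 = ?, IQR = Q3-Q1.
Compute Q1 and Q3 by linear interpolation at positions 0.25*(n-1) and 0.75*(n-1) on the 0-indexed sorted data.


Sorted: 8, 8, 9, 12, 21, 32, 45, 49, 71, 74, 74, 89, 94, 100
Q1 (25th %ile) = 14.2500
Q3 (75th %ile) = 74.0000
IQR = 74.0000 - 14.2500 = 59.7500

IQR = 59.7500


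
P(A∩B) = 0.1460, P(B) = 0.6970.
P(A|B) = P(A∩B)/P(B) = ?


P(A|B) = 0.1460/0.6970 = 0.2095

P(A|B) = 0.2095


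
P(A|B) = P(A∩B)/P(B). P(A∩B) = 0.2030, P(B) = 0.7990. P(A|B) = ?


P(A|B) = 0.2030/0.7990 = 0.2541

P(A|B) = 0.2541


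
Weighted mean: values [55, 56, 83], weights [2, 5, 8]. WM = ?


Numerator = 55*2 + 56*5 + 83*8 = 1054
Denominator = 2 + 5 + 8 = 15
WM = 1054/15 = 70.2667

WM = 70.2667


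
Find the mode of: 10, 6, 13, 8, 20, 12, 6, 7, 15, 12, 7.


Frequencies: 6:2, 7:2, 8:1, 10:1, 12:2, 13:1, 15:1, 20:1
Max frequency = 2
Mode = 6, 7, 12

Mode = 6, 7, 12


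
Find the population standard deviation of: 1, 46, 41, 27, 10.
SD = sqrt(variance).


Mean = 25.0000
Variance = 300.4000
SD = sqrt(300.4000) = 17.3321

SD = 17.3321


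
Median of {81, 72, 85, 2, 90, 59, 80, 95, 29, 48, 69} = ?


Sorted: 2, 29, 48, 59, 69, 72, 80, 81, 85, 90, 95
n = 11 (odd)
Middle value = 72

Median = 72


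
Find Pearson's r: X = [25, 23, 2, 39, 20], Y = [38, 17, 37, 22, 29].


Mean X = 21.8000, Mean Y = 28.6000
SD X = 11.855800, SD Y = 8.212186
Cov = -52.880000
r = -52.880000/(11.855800*8.212186) = -0.5431

r = -0.5431


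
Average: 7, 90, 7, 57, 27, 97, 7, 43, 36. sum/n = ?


Sum = 7 + 90 + 7 + 57 + 27 + 97 + 7 + 43 + 36 = 371
n = 9
Mean = 371/9 = 41.2222

Mean = 41.2222


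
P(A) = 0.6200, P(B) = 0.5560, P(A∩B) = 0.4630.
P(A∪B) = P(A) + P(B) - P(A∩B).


P(A∪B) = 0.6200 + 0.5560 - 0.4630
= 1.1760 - 0.4630
= 0.7130

P(A∪B) = 0.7130


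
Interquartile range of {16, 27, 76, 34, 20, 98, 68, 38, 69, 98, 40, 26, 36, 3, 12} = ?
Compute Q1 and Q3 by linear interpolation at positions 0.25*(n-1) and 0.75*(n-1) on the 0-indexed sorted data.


Sorted: 3, 12, 16, 20, 26, 27, 34, 36, 38, 40, 68, 69, 76, 98, 98
Q1 (25th %ile) = 23.0000
Q3 (75th %ile) = 68.5000
IQR = 68.5000 - 23.0000 = 45.5000

IQR = 45.5000


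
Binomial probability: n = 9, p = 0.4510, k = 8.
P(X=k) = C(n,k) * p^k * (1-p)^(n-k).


C(9,8) = 9
p^8 = 0.001712
(1-p)^1 = 0.549000
P = 9 * 0.001712 * 0.549000 = 0.0085

P(X=8) = 0.0085


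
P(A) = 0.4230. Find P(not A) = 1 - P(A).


P(not A) = 1 - 0.4230 = 0.5770

P(not A) = 0.5770


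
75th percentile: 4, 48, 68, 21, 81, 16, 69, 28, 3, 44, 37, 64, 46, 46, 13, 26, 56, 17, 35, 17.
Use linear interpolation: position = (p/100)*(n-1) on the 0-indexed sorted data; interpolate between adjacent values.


Sorted: 3, 4, 13, 16, 17, 17, 21, 26, 28, 35, 37, 44, 46, 46, 48, 56, 64, 68, 69, 81
n = 20
Index = 75/100 * 19 = 14.2500
Lower = data[14] = 48, Upper = data[15] = 56
P75 = 48 + 0.2500*(8) = 50.0000

P75 = 50.0000


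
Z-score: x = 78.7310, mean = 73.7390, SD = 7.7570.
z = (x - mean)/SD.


z = (78.7310 - 73.7390)/7.7570
= 4.9920/7.7570
= 0.6435

z = 0.6435


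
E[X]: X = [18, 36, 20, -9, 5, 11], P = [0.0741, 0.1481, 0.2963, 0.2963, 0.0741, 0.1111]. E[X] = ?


E[X] = 18*0.0741 + 36*0.1481 + 20*0.2963 - 9*0.2963 + 5*0.0741 + 11*0.1111
= 1.3338 + 5.3316 + 5.9260 - 2.6667 + 0.3705 + 1.2221
= 11.5173

E[X] = 11.5173


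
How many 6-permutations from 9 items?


P(9,6) = 9!/3!
= 362880/6
= 60480

P(9,6) = 60480


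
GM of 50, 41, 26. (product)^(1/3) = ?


Product = 50 × 41 × 26 = 53300
GM = 53300^(1/3) = 37.6336

GM = 37.6336


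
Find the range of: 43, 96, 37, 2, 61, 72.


Max = 96, Min = 2
Range = 96 - 2 = 94

Range = 94


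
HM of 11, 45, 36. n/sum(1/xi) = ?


Sum of reciprocals = 1/11 + 1/45 + 1/36 = 0.140909
HM = 3/0.140909 = 21.2903

HM = 21.2903


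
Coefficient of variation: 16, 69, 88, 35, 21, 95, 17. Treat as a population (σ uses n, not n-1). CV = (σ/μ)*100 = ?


Mean = 48.7143
SD = 31.9138
CV = (31.9138/48.7143)*100 = 65.5122%

CV = 65.5122%


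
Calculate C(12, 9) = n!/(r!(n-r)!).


C(12,9) = 12!/(9! × 3!)
= 479001600/(362880 × 6)
= 220

C(12,9) = 220


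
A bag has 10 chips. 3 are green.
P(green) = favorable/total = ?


P = 3/10 = 0.3000

P = 0.3000


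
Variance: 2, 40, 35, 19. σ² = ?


Mean = 24.0000
Squared deviations: 484.0000, 256.0000, 121.0000, 25.0000
Sum = 886.0000
Variance = 886.0000/4 = 221.5000

Variance = 221.5000


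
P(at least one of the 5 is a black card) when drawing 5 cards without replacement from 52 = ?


P(at least one) = 1 - P(none)
P(none) = (26/52) × (25/51) × (24/50) × (23/49) × (22/48) = 0.025310
P(at least one) = 1 - 0.025310 = 0.9747

P = 0.9747


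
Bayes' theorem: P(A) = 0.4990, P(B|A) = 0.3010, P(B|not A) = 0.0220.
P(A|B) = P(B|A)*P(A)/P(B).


P(B) = P(B|A)*P(A) + P(B|A')*P(A')
= 0.3010*0.4990 + 0.0220*0.5010
= 0.150199 + 0.011022 = 0.161221
P(A|B) = 0.150199/0.161221 = 0.9316

P(A|B) = 0.9316


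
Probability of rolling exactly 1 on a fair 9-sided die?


Favorable outcomes (roll = 1): 1
Total outcomes = 9
P = 1/9 = 0.1111

P = 0.1111


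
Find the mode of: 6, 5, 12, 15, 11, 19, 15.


Frequencies: 5:1, 6:1, 11:1, 12:1, 15:2, 19:1
Max frequency = 2
Mode = 15

Mode = 15


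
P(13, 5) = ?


P(13,5) = 13!/8!
= 6227020800/40320
= 154440

P(13,5) = 154440


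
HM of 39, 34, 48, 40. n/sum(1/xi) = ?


Sum of reciprocals = 1/39 + 1/34 + 1/48 + 1/40 = 0.100886
HM = 4/0.100886 = 39.6487

HM = 39.6487


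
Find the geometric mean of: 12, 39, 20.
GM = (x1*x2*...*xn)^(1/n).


Product = 12 × 39 × 20 = 9360
GM = 9360^(1/3) = 21.0746

GM = 21.0746


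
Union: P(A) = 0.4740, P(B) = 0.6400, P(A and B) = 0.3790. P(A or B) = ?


P(A∪B) = 0.4740 + 0.6400 - 0.3790
= 1.1140 - 0.3790
= 0.7350

P(A∪B) = 0.7350


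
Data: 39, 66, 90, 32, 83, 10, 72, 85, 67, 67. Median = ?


Sorted: 10, 32, 39, 66, 67, 67, 72, 83, 85, 90
n = 10 (even)
Middle values: 67 and 67
Median = (67+67)/2 = 67.0000

Median = 67.0000


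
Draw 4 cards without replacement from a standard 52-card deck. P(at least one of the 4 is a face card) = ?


P(at least one) = 1 - P(none)
P(none) = (40/52) × (39/51) × (38/50) × (37/49) = 0.337575
P(at least one) = 1 - 0.337575 = 0.6624

P = 0.6624


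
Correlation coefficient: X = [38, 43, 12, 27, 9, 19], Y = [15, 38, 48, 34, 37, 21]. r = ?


Mean X = 24.6667, Mean Y = 32.1667
SD X = 12.631530, SD Y = 11.036555
Cov = -55.111111
r = -55.111111/(12.631530*11.036555) = -0.3953

r = -0.3953


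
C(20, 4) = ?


C(20,4) = 20!/(4! × 16!)
= 2432902008176640000/(24 × 20922789888000)
= 4845

C(20,4) = 4845


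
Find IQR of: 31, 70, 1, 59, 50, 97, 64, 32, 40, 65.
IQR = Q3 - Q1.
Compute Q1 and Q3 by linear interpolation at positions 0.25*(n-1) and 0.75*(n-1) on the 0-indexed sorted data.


Sorted: 1, 31, 32, 40, 50, 59, 64, 65, 70, 97
Q1 (25th %ile) = 34.0000
Q3 (75th %ile) = 64.7500
IQR = 64.7500 - 34.0000 = 30.7500

IQR = 30.7500


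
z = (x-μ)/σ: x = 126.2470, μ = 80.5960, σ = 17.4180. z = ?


z = (126.2470 - 80.5960)/17.4180
= 45.6510/17.4180
= 2.6209

z = 2.6209


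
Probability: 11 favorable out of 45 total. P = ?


P = 11/45 = 0.2444

P = 0.2444


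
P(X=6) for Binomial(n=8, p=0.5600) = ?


C(8,6) = 28
p^6 = 0.030841
(1-p)^2 = 0.193600
P = 28 * 0.030841 * 0.193600 = 0.1672

P(X=6) = 0.1672


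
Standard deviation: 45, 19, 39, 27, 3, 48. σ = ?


Mean = 30.1667
Variance = 248.1389
SD = sqrt(248.1389) = 15.7524

SD = 15.7524


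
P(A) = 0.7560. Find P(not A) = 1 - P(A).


P(not A) = 1 - 0.7560 = 0.2440

P(not A) = 0.2440


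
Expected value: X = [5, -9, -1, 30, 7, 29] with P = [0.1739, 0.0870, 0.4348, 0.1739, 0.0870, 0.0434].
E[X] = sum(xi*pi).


E[X] = 5*0.1739 - 9*0.0870 - 1*0.4348 + 30*0.1739 + 7*0.0870 + 29*0.0434
= 0.8695 - 0.7830 - 0.4348 + 5.2170 + 0.6090 + 1.2586
= 6.7363

E[X] = 6.7363


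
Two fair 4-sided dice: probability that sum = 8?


Total outcomes = 4×4 = 16
Favorable (sum = 8): 1
P = 1/16 = 0.0625

P = 0.0625


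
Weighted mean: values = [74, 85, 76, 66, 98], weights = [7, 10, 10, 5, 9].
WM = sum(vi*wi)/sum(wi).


Numerator = 74*7 + 85*10 + 76*10 + 66*5 + 98*9 = 3340
Denominator = 7 + 10 + 10 + 5 + 9 = 41
WM = 3340/41 = 81.4634

WM = 81.4634


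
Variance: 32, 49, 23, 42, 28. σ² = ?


Mean = 34.8000
Squared deviations: 7.8400, 201.6400, 139.2400, 51.8400, 46.2400
Sum = 446.8000
Variance = 446.8000/5 = 89.3600

Variance = 89.3600


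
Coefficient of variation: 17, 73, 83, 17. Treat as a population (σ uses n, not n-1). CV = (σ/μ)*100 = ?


Mean = 47.5000
SD = 30.7042
CV = (30.7042/47.5000)*100 = 64.6405%

CV = 64.6405%


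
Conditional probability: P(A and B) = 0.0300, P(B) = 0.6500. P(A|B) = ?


P(A|B) = 0.0300/0.6500 = 0.0462

P(A|B) = 0.0462


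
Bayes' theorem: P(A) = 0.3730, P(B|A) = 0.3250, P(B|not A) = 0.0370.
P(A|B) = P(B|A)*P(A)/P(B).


P(B) = P(B|A)*P(A) + P(B|A')*P(A')
= 0.3250*0.3730 + 0.0370*0.6270
= 0.121225 + 0.023199 = 0.144424
P(A|B) = 0.121225/0.144424 = 0.8394

P(A|B) = 0.8394


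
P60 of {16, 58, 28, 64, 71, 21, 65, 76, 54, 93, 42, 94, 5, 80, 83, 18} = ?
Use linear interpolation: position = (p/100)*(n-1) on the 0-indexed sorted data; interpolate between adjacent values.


Sorted: 5, 16, 18, 21, 28, 42, 54, 58, 64, 65, 71, 76, 80, 83, 93, 94
n = 16
Index = 60/100 * 15 = 9.0000
Lower = data[9] = 65, Upper = data[10] = 71
P60 = 65 + 0*(6) = 65.0000

P60 = 65.0000
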